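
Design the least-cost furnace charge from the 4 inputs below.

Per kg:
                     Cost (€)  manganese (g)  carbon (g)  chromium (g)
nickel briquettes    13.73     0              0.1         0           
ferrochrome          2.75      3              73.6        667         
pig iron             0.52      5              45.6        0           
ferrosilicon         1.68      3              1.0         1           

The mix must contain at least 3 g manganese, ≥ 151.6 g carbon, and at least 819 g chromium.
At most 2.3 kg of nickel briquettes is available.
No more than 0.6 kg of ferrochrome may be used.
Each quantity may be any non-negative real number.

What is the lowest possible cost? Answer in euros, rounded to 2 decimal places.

Let x1 = kg of nickel briquettes, x2 = kg of ferrochrome, x3 = kg of pig iron, x4 = kg of ferrosilicon.
Minimise 13.73x1 + 2.75x2 + 0.52x3 + 1.68x4 with:
  3x2 + 5x3 + 3x4 ≥ 3   (manganese)
  0.1x1 + 73.6x2 + 45.6x3 + 1x4 ≥ 151.6   (carbon)
  667x2 + 1x4 ≥ 819   (chromium)
  x1 ≤ 2.3
  x2 ≤ 0.6
  x1, x2, x3, x4 ≥ 0.
The cheapest feasible vertex uses only ferrochrome, ferrosilicon; nickel briquettes, pig iron are not used. The chromium and the ferrochrome cap requirements are met with equality.
Optimal quantities: ferrochrome = 0.6 kg, ferrosilicon = 418.8 kg.
Hence cost = 2.75·0.6 + 1.68·418.8 = €705.2340.

€705.23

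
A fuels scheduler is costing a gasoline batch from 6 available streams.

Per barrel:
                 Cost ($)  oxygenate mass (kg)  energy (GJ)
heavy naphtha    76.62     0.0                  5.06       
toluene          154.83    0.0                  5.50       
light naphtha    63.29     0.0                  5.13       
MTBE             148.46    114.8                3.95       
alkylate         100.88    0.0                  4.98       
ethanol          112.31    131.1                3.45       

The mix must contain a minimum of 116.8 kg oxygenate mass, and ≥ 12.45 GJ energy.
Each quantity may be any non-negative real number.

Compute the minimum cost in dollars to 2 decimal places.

Set it up as a linear program. Let x1 = barrels of heavy naphtha, x2 = barrels of toluene, x3 = barrels of light naphtha, x4 = barrels of MTBE, x5 = barrels of alkylate, x6 = barrels of ethanol.
min 76.62x1 + 154.83x2 + 63.29x3 + 148.46x4 + 100.88x5 + 112.31x6 with:
  114.8x4 + 131.1x6 ≥ 116.8   (oxygenate mass)
  5.06x1 + 5.5x2 + 5.13x3 + 3.95x4 + 4.98x5 + 3.45x6 ≥ 12.45   (energy)
  x1, x2, x3, x4, x5, x6 ≥ 0.
At the optimum only light naphtha, ethanol are positive (heavy naphtha, toluene, MTBE, alkylate = 0). There the oxygenate mass and energy constraints are tight.
So light naphtha = 1.82774 barrels, ethanol = 0.890923 barrels.
Cost = 63.29·1.82774 + 112.31·0.890923 = 215.7372.

$215.74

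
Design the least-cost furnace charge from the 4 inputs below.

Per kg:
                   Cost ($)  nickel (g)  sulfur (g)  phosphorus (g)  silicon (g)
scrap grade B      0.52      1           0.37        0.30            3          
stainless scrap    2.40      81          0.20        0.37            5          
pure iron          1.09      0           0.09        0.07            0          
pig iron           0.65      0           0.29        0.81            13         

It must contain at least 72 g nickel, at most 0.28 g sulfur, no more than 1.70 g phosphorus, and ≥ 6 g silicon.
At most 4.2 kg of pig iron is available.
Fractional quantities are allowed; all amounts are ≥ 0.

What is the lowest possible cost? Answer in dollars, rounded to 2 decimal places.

$2.21

Let x1 = kg of scrap grade B, x2 = kg of stainless scrap, x3 = kg of pure iron, x4 = kg of pig iron.
Minimise 0.52x1 + 2.4x2 + 1.09x3 + 0.65x4 with:
  1x1 + 81x2 ≥ 72   (nickel)
  0.37x1 + 0.2x2 + 0.09x3 + 0.29x4 ≤ 0.28   (sulfur)
  0.3x1 + 0.37x2 + 0.07x3 + 0.81x4 ≤ 1.7   (phosphorus)
  3x1 + 5x2 + 13x4 ≥ 6   (silicon)
  x4 ≤ 4.2
  x1, x2, x3, x4 ≥ 0.
At the optimum only stainless scrap, pig iron are positive (scrap grade B, pure iron = 0). There the nickel and silicon constraints are tight.
Solving gives x2 = 0.8889, x4 = 0.1197.
Objective = 2.4·0.8889 + 0.65·0.1197 = 2.2112.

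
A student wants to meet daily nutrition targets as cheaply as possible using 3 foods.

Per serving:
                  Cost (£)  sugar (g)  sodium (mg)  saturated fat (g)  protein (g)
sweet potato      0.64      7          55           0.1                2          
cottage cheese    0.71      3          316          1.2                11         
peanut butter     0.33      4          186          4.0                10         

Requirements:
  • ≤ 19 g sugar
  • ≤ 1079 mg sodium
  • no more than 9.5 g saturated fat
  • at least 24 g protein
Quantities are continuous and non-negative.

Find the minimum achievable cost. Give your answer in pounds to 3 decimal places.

Treat it as an LP. Let x1 = servings of sweet potato, x2 = servings of cottage cheese, x3 = servings of peanut butter.
Minimize 0.64x1 + 0.71x2 + 0.33x3 with:
  7x1 + 3x2 + 4x3 ≤ 19   (sugar)
  55x1 + 316x2 + 186x3 ≤ 1079   (sodium)
  0.1x1 + 1.2x2 + 4x3 ≤ 9.5   (saturated fat)
  2x1 + 11x2 + 10x3 ≥ 24   (protein)
  x1, x2, x3 ≥ 0.
The optimal basis is {cottage cheese, peanut butter}; sweet potato drops out. There the saturated fat and protein constraints are tight.
So cottage cheese = 0.03125 servings, peanut butter = 2.366 servings.
Hence cost = 0.71·0.03125 + 0.33·2.366 = £0.80297.

£0.803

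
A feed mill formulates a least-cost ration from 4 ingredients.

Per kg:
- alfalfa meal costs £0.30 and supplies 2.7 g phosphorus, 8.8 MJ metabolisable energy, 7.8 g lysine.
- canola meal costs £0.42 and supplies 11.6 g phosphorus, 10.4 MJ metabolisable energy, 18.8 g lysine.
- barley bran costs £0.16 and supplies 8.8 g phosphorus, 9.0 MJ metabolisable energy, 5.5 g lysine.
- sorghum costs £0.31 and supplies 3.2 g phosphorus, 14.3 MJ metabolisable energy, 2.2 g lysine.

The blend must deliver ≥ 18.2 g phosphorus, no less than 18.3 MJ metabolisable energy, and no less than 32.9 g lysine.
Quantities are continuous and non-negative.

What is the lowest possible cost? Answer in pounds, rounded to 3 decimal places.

Let x1 = kg of alfalfa meal, x2 = kg of canola meal, x3 = kg of barley bran, x4 = kg of sorghum.
Minimise 0.3x1 + 0.42x2 + 0.16x3 + 0.31x4 s.t.:
  2.7x1 + 11.6x2 + 8.8x3 + 3.2x4 ≥ 18.2   (phosphorus)
  8.8x1 + 10.4x2 + 9x3 + 14.3x4 ≥ 18.3   (metabolisable energy)
  7.8x1 + 18.8x2 + 5.5x3 + 2.2x4 ≥ 32.9   (lysine)
  x1, x2, x3, x4 ≥ 0.
The cheapest feasible vertex uses only canola meal, barley bran; alfalfa meal, sorghum are not used. Binding constraints: metabolisable energy and lysine.
That vertex is x2 = 1.745, x3 = 0.01679.
Cost = 0.42·1.745 + 0.16·0.01679 = 0.73559.

£0.736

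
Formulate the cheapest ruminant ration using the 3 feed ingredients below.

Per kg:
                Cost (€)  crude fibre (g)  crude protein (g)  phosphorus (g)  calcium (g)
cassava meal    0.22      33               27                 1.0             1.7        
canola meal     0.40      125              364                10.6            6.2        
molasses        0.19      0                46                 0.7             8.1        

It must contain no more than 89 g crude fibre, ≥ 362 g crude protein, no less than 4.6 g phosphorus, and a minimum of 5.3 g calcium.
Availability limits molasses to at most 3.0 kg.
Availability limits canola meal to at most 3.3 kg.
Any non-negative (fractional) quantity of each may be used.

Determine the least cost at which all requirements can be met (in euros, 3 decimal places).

€0.710

This is a linear program. Let x1 = kg of cassava meal, x2 = kg of canola meal, x3 = kg of molasses.
min 0.22x1 + 0.4x2 + 0.19x3 subject to:
  33x1 + 125x2 ≤ 89   (crude fibre)
  27x1 + 364x2 + 46x3 ≥ 362   (crude protein)
  1x1 + 10.6x2 + 0.7x3 ≥ 4.6   (phosphorus)
  1.7x1 + 6.2x2 + 8.1x3 ≥ 5.3   (calcium)
  x3 ≤ 3
  x2 ≤ 3.3
  x1, x2, x3 ≥ 0.
The optimal basis is {canola meal, molasses}; cassava meal drops out. The crude fibre and crude protein requirements are met with equality.
So canola meal = 0.712 kg, molasses = 2.2355 kg.
Cost = 0.4·0.712 + 0.19·2.2355 = 0.70955.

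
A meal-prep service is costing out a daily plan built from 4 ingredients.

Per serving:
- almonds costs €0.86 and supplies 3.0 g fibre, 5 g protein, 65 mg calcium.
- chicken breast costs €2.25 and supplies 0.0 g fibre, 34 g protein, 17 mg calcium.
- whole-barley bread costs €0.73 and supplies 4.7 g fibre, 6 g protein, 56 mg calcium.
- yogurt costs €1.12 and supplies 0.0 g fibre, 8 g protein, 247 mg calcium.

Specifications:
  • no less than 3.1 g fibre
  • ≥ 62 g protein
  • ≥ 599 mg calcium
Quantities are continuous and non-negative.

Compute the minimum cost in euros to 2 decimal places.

Let x1 = servings of almonds, x2 = servings of chicken breast, x3 = servings of whole-barley bread, x4 = servings of yogurt.
Minimise 0.86x1 + 2.25x2 + 0.73x3 + 1.12x4 s.t.:
  3x1 + 4.7x3 ≥ 3.1   (fibre)
  5x1 + 34x2 + 6x3 + 8x4 ≥ 62   (protein)
  65x1 + 17x2 + 56x3 + 247x4 ≥ 599   (calcium)
  x1, x2, x3, x4 ≥ 0.
At the optimum only chicken breast, whole-barley bread, yogurt are positive (almonds = 0). Binding constraints: fibre, protein, calcium.
Optimal quantities: chicken breast = 1.191 servings, whole-barley bread = 0.6596 servings, yogurt = 2.194 servings.
Total cost: 2.25·1.191 + 0.73·0.6596 + 1.12·2.194 = 5.6185.

€5.62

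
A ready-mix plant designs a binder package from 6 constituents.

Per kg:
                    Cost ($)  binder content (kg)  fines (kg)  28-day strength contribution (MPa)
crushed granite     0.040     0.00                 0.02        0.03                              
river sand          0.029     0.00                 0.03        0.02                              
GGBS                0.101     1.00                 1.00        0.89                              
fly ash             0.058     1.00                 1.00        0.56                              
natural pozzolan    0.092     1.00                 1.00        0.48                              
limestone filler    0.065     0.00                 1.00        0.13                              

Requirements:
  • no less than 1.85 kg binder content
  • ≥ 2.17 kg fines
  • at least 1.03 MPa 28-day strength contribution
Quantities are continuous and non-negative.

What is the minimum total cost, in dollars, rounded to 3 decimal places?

Let x1 = kg of crushed granite, x2 = kg of river sand, x3 = kg of GGBS, x4 = kg of fly ash, x5 = kg of natural pozzolan, x6 = kg of limestone filler.
min 0.04x1 + 0.029x2 + 0.101x3 + 0.058x4 + 0.092x5 + 0.065x6 with:
  1x3 + 1x4 + 1x5 ≥ 1.85   (binder content)
  0.02x1 + 0.03x2 + 1x3 + 1x4 + 1x5 + 1x6 ≥ 2.17   (fines)
  0.03x1 + 0.02x2 + 0.89x3 + 0.56x4 + 0.48x5 + 0.13x6 ≥ 1.03   (28-day strength contribution)
  x1, x2, x3, x4, x5, x6 ≥ 0.
The cheapest feasible vertex uses only fly ash; crushed granite, river sand, GGBS, natural pozzolan, limestone filler are not used. There the fines constraint is tight.
That vertex is x4 = 2.17.
Objective = 0.058·2.17 = 0.12586.

$0.126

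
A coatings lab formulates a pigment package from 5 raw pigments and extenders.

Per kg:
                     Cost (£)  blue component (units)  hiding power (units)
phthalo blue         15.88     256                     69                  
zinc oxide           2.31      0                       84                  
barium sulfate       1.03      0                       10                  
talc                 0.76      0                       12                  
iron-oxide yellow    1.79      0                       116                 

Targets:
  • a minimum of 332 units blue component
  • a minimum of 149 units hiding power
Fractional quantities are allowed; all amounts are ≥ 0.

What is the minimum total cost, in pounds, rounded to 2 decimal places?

Let x1 = kg of phthalo blue, x2 = kg of zinc oxide, x3 = kg of barium sulfate, x4 = kg of talc, x5 = kg of iron-oxide yellow.
Minimize 15.88x1 + 2.31x2 + 1.03x3 + 0.76x4 + 1.79x5 s.t.:
  256x1 ≥ 332   (blue component)
  69x1 + 84x2 + 10x3 + 12x4 + 116x5 ≥ 149   (hiding power)
  x1, x2, x3, x4, x5 ≥ 0.
The optimal basis is {phthalo blue, iron-oxide yellow}; zinc oxide, barium sulfate, talc drop out. Binding constraints: blue component and hiding power.
Solving gives x1 = 1.297, x5 = 0.5131.
Total cost: 15.88·1.297 + 1.79·0.5131 = 21.5148.

£21.51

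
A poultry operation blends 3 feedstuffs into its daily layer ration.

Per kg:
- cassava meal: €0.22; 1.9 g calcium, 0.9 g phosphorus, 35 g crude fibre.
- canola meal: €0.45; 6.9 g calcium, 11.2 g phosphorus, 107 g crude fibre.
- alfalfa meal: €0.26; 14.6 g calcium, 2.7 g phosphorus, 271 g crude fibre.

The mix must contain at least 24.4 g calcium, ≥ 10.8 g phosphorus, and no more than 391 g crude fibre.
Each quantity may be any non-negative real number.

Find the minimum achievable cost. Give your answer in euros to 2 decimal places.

Treat it as an LP. Let x1 = kg of cassava meal, x2 = kg of canola meal, x3 = kg of alfalfa meal.
Minimise 0.22x1 + 0.45x2 + 0.26x3 subject to:
  1.9x1 + 6.9x2 + 14.6x3 ≥ 24.4   (calcium)
  0.9x1 + 11.2x2 + 2.7x3 ≥ 10.8   (phosphorus)
  35x1 + 107x2 + 271x3 ≤ 391   (crude fibre)
  x1, x2, x3 ≥ 0.
The minimum-cost mix takes nothing from cassava meal — only canola meal, alfalfa meal. There the calcium and crude fibre constraints are tight.
So canola meal = 2.937 kg, alfalfa meal = 0.2831 kg.
Objective = 0.45·2.937 + 0.26·0.2831 = 1.3953.

€1.40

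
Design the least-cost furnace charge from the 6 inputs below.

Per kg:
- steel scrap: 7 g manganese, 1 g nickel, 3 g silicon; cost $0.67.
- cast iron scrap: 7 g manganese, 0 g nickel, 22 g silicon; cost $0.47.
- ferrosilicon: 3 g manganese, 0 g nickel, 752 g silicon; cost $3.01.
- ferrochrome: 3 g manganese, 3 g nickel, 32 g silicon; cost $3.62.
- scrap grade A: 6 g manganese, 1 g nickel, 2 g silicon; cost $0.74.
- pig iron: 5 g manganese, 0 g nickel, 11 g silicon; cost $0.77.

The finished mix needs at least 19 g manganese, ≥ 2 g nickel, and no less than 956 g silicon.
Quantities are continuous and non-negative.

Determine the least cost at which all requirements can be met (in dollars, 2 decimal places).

Let x1 = kg of steel scrap, x2 = kg of cast iron scrap, x3 = kg of ferrosilicon, x4 = kg of ferrochrome, x5 = kg of scrap grade A, x6 = kg of pig iron.
Minimize 0.67x1 + 0.47x2 + 3.01x3 + 3.62x4 + 0.74x5 + 0.77x6 with:
  7x1 + 7x2 + 3x3 + 3x4 + 6x5 + 5x6 ≥ 19   (manganese)
  1x1 + 3x4 + 1x5 ≥ 2   (nickel)
  3x1 + 22x2 + 752x3 + 32x4 + 2x5 + 11x6 ≥ 956   (silicon)
  x1, x2, x3, x4, x5, x6 ≥ 0.
The minimum-cost mix takes nothing from ferrochrome, scrap grade A, pig iron — only steel scrap, cast iron scrap, ferrosilicon. There the manganese, nickel, silicon constraints are tight.
Optimal quantities: steel scrap = 2 kg, cast iron scrap = 0.1751 kg, ferrosilicon = 1.258 kg.
Hence cost = 0.67·2 + 0.47·0.1751 + 3.01·1.258 = $5.2089.

$5.21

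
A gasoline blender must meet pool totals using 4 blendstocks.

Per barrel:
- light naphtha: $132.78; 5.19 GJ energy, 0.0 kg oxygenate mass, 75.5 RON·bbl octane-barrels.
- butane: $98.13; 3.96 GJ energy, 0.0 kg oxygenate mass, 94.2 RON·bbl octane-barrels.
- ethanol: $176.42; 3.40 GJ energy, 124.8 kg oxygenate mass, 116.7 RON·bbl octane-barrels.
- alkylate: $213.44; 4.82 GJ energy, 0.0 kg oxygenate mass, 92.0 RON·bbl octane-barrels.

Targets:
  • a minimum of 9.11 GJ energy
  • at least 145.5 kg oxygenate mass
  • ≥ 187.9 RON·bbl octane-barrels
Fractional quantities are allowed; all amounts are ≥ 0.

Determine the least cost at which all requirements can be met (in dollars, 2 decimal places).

Let x1 = barrels of light naphtha, x2 = barrels of butane, x3 = barrels of ethanol, x4 = barrels of alkylate.
Minimise 132.78x1 + 98.13x2 + 176.42x3 + 213.44x4 with:
  5.19x1 + 3.96x2 + 3.4x3 + 4.82x4 ≥ 9.11   (energy)
  124.8x3 ≥ 145.5   (oxygenate mass)
  75.5x1 + 94.2x2 + 116.7x3 + 92x4 ≥ 187.9   (octane-barrels)
  x1, x2, x3, x4 ≥ 0.
The cheapest feasible vertex uses only butane, ethanol; light naphtha, alkylate are not used. Binding constraints: energy and oxygenate mass.
Optimal quantities: butane = 1.29951 barrels, ethanol = 1.16587 barrels.
Total cost: 98.13·1.29951 + 176.42·1.16587 = 333.2037.

$333.20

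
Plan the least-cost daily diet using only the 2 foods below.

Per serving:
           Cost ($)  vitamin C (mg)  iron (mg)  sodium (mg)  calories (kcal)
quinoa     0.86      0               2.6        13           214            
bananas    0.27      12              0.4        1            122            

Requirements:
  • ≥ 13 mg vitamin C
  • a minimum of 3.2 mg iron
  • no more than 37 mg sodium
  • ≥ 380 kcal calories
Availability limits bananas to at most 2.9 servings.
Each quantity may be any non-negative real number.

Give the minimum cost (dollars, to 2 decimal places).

$1.24

Let x1 = servings of quinoa, x2 = servings of bananas.
Minimise 0.86x1 + 0.27x2 subject to:
  12x2 ≥ 13   (vitamin C)
  2.6x1 + 0.4x2 ≥ 3.2   (iron)
  13x1 + 1x2 ≤ 37   (sodium)
  214x1 + 122x2 ≥ 380   (calories)
  x2 ≤ 2.9
  x1, x2 ≥ 0.
Both inputs are positive at the optimum. There the iron and calories constraints are tight.
So quinoa = 1.029 servings, bananas = 1.309 servings.
Objective = 0.86·1.029 + 0.27·1.309 = 1.2384.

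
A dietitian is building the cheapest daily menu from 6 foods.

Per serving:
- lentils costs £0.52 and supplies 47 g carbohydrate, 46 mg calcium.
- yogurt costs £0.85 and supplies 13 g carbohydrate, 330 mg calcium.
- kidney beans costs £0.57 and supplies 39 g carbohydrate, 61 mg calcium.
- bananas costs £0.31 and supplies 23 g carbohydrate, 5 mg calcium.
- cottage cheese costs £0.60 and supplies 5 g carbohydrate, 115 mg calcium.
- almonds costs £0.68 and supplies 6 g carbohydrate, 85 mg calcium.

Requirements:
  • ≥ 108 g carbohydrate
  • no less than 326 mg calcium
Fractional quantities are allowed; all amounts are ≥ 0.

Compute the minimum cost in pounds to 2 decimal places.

£1.69

Set it up as a linear program. Let x1 = servings of lentils, x2 = servings of yogurt, x3 = servings of kidney beans, x4 = servings of bananas, x5 = servings of cottage cheese, x6 = servings of almonds.
Minimise 0.52x1 + 0.85x2 + 0.57x3 + 0.31x4 + 0.6x5 + 0.68x6 s.t.:
  47x1 + 13x2 + 39x3 + 23x4 + 5x5 + 6x6 ≥ 108   (carbohydrate)
  46x1 + 330x2 + 61x3 + 5x4 + 115x5 + 85x6 ≥ 326   (calcium)
  x1, x2, x3, x4, x5, x6 ≥ 0.
At the optimum only lentils, yogurt are positive (kidney beans, bananas, cottage cheese, almonds = 0). The carbohydrate and calcium requirements are met with equality.
Optimal quantities: lentils = 2.106 servings, yogurt = 0.6943 servings.
Hence cost = 0.52·2.106 + 0.85·0.6943 = £1.6853.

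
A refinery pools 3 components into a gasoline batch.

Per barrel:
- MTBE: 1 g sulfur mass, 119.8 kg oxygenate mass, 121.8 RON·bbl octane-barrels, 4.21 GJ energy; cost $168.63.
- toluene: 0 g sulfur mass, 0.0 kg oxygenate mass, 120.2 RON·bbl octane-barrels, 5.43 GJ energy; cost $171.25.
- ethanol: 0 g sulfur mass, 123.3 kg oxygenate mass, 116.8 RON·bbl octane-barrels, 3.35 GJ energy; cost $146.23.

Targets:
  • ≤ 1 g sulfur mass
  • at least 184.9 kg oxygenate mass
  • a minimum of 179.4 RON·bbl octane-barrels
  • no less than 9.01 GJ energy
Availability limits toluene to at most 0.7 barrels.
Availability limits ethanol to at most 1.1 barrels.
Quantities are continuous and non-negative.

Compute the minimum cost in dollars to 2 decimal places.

Let x1 = barrels of MTBE, x2 = barrels of toluene, x3 = barrels of ethanol.
Minimize 168.63x1 + 171.25x2 + 146.23x3 subject to:
  1x1 ≤ 1   (sulfur mass)
  119.8x1 + 123.3x3 ≥ 184.9   (oxygenate mass)
  121.8x1 + 120.2x2 + 116.8x3 ≥ 179.4   (octane-barrels)
  4.21x1 + 5.43x2 + 3.35x3 ≥ 9.01   (energy)
  x2 ≤ 0.7
  x3 ≤ 1.1
  x1, x2, x3 ≥ 0.
All 3 inputs are positive at the optimum. The sulfur mass, oxygenate mass, energy requirements are met with equality.
Solving gives x1 = 1, x2 = 0.55824, x3 = 0.52798.
Cost = 168.63·1 + 171.25·0.55824 + 146.23·0.52798 = 341.4351.

$341.44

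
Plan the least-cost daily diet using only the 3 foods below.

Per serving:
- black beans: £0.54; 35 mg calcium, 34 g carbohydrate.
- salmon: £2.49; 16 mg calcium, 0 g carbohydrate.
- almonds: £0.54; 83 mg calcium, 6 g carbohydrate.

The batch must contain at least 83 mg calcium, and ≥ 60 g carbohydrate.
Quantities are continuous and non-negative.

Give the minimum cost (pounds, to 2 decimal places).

£1.08

Set it up as a linear program. Let x1 = servings of black beans, x2 = servings of salmon, x3 = servings of almonds.
Minimise 0.54x1 + 2.49x2 + 0.54x3 with:
  35x1 + 16x2 + 83x3 ≥ 83   (calcium)
  34x1 + 6x3 ≥ 60   (carbohydrate)
  x1, x2, x3 ≥ 0.
The optimal basis is {black beans, almonds}; salmon drops out. The calcium and carbohydrate requirements are met with equality.
Optimal quantities: black beans = 1.716 servings, almonds = 0.2764 servings.
Hence cost = 0.54·1.716 + 0.54·0.2764 = £1.0759.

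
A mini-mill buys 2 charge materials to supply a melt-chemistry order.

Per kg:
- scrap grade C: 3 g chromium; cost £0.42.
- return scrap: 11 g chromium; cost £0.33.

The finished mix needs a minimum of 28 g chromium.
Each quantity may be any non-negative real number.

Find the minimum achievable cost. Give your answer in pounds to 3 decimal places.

£0.840

Treat it as an LP. Let x1 = kg of scrap grade C, x2 = kg of return scrap.
Minimize 0.42x1 + 0.33x2 s.t.:
  3x1 + 11x2 ≥ 28   (chromium)
  x1, x2 ≥ 0.
At the optimum only return scrap is positive (scrap grade C = 0). The chromium requirement is met with equality.
So return scrap = 2.545 kg.
Objective = 0.33·2.545 = 0.83985.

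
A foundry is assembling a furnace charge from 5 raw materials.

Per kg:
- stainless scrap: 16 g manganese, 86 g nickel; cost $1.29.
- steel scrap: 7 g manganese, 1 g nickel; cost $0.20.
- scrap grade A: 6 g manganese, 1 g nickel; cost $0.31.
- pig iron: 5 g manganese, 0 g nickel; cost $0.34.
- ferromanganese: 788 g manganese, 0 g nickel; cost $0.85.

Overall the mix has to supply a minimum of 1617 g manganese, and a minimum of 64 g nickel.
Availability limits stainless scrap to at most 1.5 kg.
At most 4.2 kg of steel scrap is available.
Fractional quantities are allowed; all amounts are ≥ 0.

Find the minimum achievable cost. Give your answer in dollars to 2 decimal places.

Let x1 = kg of stainless scrap, x2 = kg of steel scrap, x3 = kg of scrap grade A, x4 = kg of pig iron, x5 = kg of ferromanganese.
min 1.29x1 + 0.2x2 + 0.31x3 + 0.34x4 + 0.85x5 with:
  16x1 + 7x2 + 6x3 + 5x4 + 788x5 ≥ 1617   (manganese)
  86x1 + 1x2 + 1x3 ≥ 64   (nickel)
  x1 ≤ 1.5
  x2 ≤ 4.2
  x1, x2, x3, x4, x5 ≥ 0.
The optimal basis is {stainless scrap, ferromanganese}; steel scrap, scrap grade A, pig iron drop out. There the manganese and nickel constraints are tight.
So stainless scrap = 0.7442 kg, ferromanganese = 2.037 kg.
Total cost: 1.29·0.7442 + 0.85·2.037 = 2.6915.

$2.69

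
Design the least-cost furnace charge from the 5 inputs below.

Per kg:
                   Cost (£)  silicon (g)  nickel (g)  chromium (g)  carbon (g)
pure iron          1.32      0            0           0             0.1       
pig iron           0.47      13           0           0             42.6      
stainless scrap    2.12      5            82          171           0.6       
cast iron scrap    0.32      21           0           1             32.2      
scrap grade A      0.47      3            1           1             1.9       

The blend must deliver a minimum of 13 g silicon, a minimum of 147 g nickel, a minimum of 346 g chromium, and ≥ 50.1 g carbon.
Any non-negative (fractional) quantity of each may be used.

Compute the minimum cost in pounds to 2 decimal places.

Set it up as a linear program. Let x1 = kg of pure iron, x2 = kg of pig iron, x3 = kg of stainless scrap, x4 = kg of cast iron scrap, x5 = kg of scrap grade A.
Minimise 1.32x1 + 0.47x2 + 2.12x3 + 0.32x4 + 0.47x5 subject to:
  13x2 + 5x3 + 21x4 + 3x5 ≥ 13   (silicon)
  82x3 + 1x5 ≥ 147   (nickel)
  171x3 + 1x4 + 1x5 ≥ 346   (chromium)
  0.1x1 + 42.6x2 + 0.6x3 + 32.2x4 + 1.9x5 ≥ 50.1   (carbon)
  x1, x2, x3, x4, x5 ≥ 0.
The cheapest feasible vertex uses only stainless scrap, cast iron scrap; pure iron, pig iron, scrap grade A are not used. Binding constraints: chromium and carbon.
Solving gives x3 = 2.015, x4 = 1.518.
Objective = 2.12·2.015 + 0.32·1.518 = 4.7576.

£4.76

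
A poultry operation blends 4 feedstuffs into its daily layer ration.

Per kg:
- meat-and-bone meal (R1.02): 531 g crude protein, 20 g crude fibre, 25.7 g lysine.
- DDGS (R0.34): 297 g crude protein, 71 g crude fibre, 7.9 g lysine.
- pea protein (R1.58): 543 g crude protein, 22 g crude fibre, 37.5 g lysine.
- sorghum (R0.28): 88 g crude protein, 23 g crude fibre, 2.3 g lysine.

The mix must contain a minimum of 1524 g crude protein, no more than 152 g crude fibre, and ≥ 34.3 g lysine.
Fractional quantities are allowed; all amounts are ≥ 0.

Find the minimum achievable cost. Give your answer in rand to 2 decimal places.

R2.56

Set it up as a linear program. Let x1 = kg of meat-and-bone meal, x2 = kg of DDGS, x3 = kg of pea protein, x4 = kg of sorghum.
Minimize 1.02x1 + 0.34x2 + 1.58x3 + 0.28x4 with:
  531x1 + 297x2 + 543x3 + 88x4 ≥ 1524   (crude protein)
  20x1 + 71x2 + 22x3 + 23x4 ≤ 152   (crude fibre)
  25.7x1 + 7.9x2 + 37.5x3 + 2.3x4 ≥ 34.3   (lysine)
  x1, x2, x3, x4 ≥ 0.
The optimal basis is {meat-and-bone meal, DDGS}; pea protein, sorghum drop out. Binding constraints: crude protein and crude fibre.
Solving gives x1 = 1.985, x2 = 1.582.
Objective = 1.02·1.985 + 0.34·1.582 = 2.5626.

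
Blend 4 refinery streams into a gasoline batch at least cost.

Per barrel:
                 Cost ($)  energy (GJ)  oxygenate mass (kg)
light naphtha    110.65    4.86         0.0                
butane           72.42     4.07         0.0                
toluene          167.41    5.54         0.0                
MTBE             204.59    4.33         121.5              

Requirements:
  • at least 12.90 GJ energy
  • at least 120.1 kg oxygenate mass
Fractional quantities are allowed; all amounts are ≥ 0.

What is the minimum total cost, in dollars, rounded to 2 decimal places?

Treat it as an LP. Let x1 = barrels of light naphtha, x2 = barrels of butane, x3 = barrels of toluene, x4 = barrels of MTBE.
min 110.65x1 + 72.42x2 + 167.41x3 + 204.59x4 subject to:
  4.86x1 + 4.07x2 + 5.54x3 + 4.33x4 ≥ 12.9   (energy)
  121.5x4 ≥ 120.1   (oxygenate mass)
  x1, x2, x3, x4 ≥ 0.
At the optimum only butane, MTBE are positive (light naphtha, toluene = 0). There the energy and oxygenate mass constraints are tight.
Optimal quantities: butane = 2.1179 barrels, MTBE = 0.98848 barrels.
Cost = 72.42·2.1179 + 204.59·0.98848 = 355.6114.

$355.61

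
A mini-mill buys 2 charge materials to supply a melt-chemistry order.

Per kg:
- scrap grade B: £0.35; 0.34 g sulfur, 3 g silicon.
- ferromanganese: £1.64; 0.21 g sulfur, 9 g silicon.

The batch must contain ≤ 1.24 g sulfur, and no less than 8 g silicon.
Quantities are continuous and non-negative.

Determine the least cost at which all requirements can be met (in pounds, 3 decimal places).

£0.933

This is a linear program. Let x1 = kg of scrap grade B, x2 = kg of ferromanganese.
Minimise 0.35x1 + 1.64x2 s.t.:
  0.34x1 + 0.21x2 ≤ 1.24   (sulfur)
  3x1 + 9x2 ≥ 8   (silicon)
  x1, x2 ≥ 0.
At the optimum only scrap grade B is positive (ferromanganese = 0). The silicon requirement is met with equality.
That vertex is x1 = 2.667.
Objective = 0.35·2.667 = 0.93345.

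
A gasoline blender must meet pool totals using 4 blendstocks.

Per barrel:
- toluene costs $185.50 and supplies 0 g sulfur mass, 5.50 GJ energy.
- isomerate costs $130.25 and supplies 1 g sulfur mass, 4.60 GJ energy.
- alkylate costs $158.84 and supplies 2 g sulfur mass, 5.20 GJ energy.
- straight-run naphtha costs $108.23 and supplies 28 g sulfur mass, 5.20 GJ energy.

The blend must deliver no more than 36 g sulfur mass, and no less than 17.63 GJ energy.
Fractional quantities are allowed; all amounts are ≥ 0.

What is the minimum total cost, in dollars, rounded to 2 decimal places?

Treat it as an LP. Let x1 = barrels of toluene, x2 = barrels of isomerate, x3 = barrels of alkylate, x4 = barrels of straight-run naphtha.
Minimize 185.5x1 + 130.25x2 + 158.84x3 + 108.23x4 with:
  1x2 + 2x3 + 28x4 ≤ 36   (sulfur mass)
  5.5x1 + 4.6x2 + 5.2x3 + 5.2x4 ≥ 17.63   (energy)
  x1, x2, x3, x4 ≥ 0.
The minimum-cost mix takes nothing from toluene, alkylate — only isomerate, straight-run naphtha. There the sulfur mass and energy constraints are tight.
That vertex is x2 = 2.4793, x4 = 1.1972.
Hence cost = 130.25·2.4793 + 108.23·1.1972 = $452.5018.

$452.50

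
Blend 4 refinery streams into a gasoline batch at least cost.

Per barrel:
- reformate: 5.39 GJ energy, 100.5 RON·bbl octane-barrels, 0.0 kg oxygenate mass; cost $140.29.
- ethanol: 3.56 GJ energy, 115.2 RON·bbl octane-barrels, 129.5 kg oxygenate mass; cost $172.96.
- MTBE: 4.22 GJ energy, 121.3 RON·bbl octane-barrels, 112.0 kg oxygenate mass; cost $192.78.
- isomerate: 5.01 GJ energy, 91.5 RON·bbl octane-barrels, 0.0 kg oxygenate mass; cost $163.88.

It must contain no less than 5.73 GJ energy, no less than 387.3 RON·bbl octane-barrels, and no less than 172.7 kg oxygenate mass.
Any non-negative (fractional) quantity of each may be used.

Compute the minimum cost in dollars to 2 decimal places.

Let x1 = barrels of reformate, x2 = barrels of ethanol, x3 = barrels of MTBE, x4 = barrels of isomerate.
Minimise 140.29x1 + 172.96x2 + 192.78x3 + 163.88x4 subject to:
  5.39x1 + 3.56x2 + 4.22x3 + 5.01x4 ≥ 5.73   (energy)
  100.5x1 + 115.2x2 + 121.3x3 + 91.5x4 ≥ 387.3   (octane-barrels)
  129.5x2 + 112x3 ≥ 172.7   (oxygenate mass)
  x1, x2, x3, x4 ≥ 0.
The minimum-cost mix takes nothing from MTBE, isomerate — only reformate, ethanol. Binding constraints: octane-barrels and oxygenate mass.
So reformate = 2.32508 barrels, ethanol = 1.33359 barrels.
Cost = 140.29·2.32508 + 172.96·1.33359 = 556.8432.

$556.84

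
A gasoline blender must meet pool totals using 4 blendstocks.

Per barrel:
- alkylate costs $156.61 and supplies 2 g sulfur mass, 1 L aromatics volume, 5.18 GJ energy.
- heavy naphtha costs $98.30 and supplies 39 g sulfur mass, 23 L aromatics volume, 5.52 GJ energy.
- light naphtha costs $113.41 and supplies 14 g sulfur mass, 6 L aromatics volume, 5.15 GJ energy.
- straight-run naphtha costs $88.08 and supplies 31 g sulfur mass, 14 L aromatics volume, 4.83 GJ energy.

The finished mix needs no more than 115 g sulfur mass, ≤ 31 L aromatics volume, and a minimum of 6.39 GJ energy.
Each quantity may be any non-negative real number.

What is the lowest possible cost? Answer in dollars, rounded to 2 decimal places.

Let x1 = barrels of alkylate, x2 = barrels of heavy naphtha, x3 = barrels of light naphtha, x4 = barrels of straight-run naphtha.
Minimise 156.61x1 + 98.3x2 + 113.41x3 + 88.08x4 s.t.:
  2x1 + 39x2 + 14x3 + 31x4 ≤ 115   (sulfur mass)
  1x1 + 23x2 + 6x3 + 14x4 ≤ 31   (aromatics volume)
  5.18x1 + 5.52x2 + 5.15x3 + 4.83x4 ≥ 6.39   (energy)
  x1, x2, x3, x4 ≥ 0.
The optimal basis is {heavy naphtha}; alkylate, light naphtha, straight-run naphtha drop out. There the energy constraint is tight.
That vertex is x2 = 1.1576.
Total cost: 98.3·1.1576 = 113.7921.

$113.79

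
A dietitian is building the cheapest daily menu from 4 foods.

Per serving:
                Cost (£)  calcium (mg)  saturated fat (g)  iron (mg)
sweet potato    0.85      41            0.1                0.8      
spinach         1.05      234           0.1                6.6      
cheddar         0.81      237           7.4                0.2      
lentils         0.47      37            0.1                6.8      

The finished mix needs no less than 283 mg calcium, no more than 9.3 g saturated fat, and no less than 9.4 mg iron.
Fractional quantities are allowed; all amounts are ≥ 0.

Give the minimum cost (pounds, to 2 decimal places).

Let x1 = servings of sweet potato, x2 = servings of spinach, x3 = servings of cheddar, x4 = servings of lentils.
Minimise 0.85x1 + 1.05x2 + 0.81x3 + 0.47x4 subject to:
  41x1 + 234x2 + 237x3 + 37x4 ≥ 283   (calcium)
  0.1x1 + 0.1x2 + 7.4x3 + 0.1x4 ≤ 9.3   (saturated fat)
  0.8x1 + 6.6x2 + 0.2x3 + 6.8x4 ≥ 9.4   (iron)
  x1, x2, x3, x4 ≥ 0.
The cheapest feasible vertex uses only spinach, lentils; sweet potato, cheddar are not used. The calcium and iron requirements are met with equality.
Optimal quantities: spinach = 1.17 servings, lentils = 0.2463 servings.
Objective = 1.05·1.17 + 0.47·0.2463 = 1.3443.

£1.34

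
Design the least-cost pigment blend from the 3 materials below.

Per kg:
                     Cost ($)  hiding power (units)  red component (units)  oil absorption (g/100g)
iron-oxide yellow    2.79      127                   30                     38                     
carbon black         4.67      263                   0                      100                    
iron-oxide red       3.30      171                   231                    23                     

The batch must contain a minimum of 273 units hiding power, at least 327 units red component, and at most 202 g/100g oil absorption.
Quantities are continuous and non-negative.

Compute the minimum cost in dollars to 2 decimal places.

$5.22

Treat it as an LP. Let x1 = kg of iron-oxide yellow, x2 = kg of carbon black, x3 = kg of iron-oxide red.
Minimise 2.79x1 + 4.67x2 + 3.3x3 s.t.:
  127x1 + 263x2 + 171x3 ≥ 273   (hiding power)
  30x1 + 231x3 ≥ 327   (red component)
  38x1 + 100x2 + 23x3 ≤ 202   (oil absorption)
  x1, x2, x3 ≥ 0.
The optimal basis is {carbon black, iron-oxide red}; iron-oxide yellow drops out. The hiding power and red component requirements are met with equality.
Solving gives x2 = 0.1176, x3 = 1.416.
Cost = 4.67·0.1176 + 3.3·1.416 = 5.2220.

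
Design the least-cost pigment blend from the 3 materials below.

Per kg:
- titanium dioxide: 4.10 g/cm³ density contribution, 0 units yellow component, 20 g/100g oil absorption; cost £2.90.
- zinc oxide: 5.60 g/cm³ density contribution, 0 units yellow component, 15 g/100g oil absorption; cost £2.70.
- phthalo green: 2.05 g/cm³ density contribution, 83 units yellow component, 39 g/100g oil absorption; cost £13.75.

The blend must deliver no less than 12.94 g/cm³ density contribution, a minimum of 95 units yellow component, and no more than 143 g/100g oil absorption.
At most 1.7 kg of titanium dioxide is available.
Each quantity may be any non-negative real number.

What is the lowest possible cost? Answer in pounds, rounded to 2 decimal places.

£20.85

Treat it as an LP. Let x1 = kg of titanium dioxide, x2 = kg of zinc oxide, x3 = kg of phthalo green.
Minimise 2.9x1 + 2.7x2 + 13.75x3 s.t.:
  4.1x1 + 5.6x2 + 2.05x3 ≥ 12.94   (density contribution)
  83x3 ≥ 95   (yellow component)
  20x1 + 15x2 + 39x3 ≤ 143   (oil absorption)
  x1 ≤ 1.7
  x1, x2, x3 ≥ 0.
At the optimum only zinc oxide, phthalo green are positive (titanium dioxide = 0). Binding constraints: density contribution and yellow component.
Optimal quantities: zinc oxide = 1.892 kg, phthalo green = 1.145 kg.
Objective = 2.7·1.892 + 13.75·1.145 = 20.8522.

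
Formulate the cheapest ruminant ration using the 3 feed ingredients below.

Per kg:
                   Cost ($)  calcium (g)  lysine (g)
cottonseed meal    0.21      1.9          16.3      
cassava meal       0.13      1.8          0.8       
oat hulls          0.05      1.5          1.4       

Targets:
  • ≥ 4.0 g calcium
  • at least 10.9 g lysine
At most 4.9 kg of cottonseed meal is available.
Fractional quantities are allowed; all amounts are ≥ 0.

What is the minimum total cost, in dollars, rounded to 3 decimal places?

$0.206

Let x1 = kg of cottonseed meal, x2 = kg of cassava meal, x3 = kg of oat hulls.
min 0.21x1 + 0.13x2 + 0.05x3 s.t.:
  1.9x1 + 1.8x2 + 1.5x3 ≥ 4   (calcium)
  16.3x1 + 0.8x2 + 1.4x3 ≥ 10.9   (lysine)
  x1 ≤ 4.9
  x1, x2, x3 ≥ 0.
The minimum-cost mix takes nothing from cassava meal — only cottonseed meal, oat hulls. The calcium and lysine requirements are met with equality.
Optimal quantities: cottonseed meal = 0.4933 kg, oat hulls = 2.042 kg.
Total cost: 0.21·0.4933 + 0.05·2.042 = 0.20569.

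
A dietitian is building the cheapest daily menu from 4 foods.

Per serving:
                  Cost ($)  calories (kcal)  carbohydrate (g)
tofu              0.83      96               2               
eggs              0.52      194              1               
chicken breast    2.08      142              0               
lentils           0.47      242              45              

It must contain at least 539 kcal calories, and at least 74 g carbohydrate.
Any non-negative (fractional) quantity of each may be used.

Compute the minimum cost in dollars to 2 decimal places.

Let x1 = servings of tofu, x2 = servings of eggs, x3 = servings of chicken breast, x4 = servings of lentils.
min 0.83x1 + 0.52x2 + 2.08x3 + 0.47x4 subject to:
  96x1 + 194x2 + 142x3 + 242x4 ≥ 539   (calories)
  2x1 + 1x2 + 45x4 ≥ 74   (carbohydrate)
  x1, x2, x3, x4 ≥ 0.
The minimum-cost mix takes nothing from tofu, eggs, chicken breast — only lentils. There the calories constraint is tight.
So lentils = 2.227 servings.
Hence cost = 0.47·2.227 = $1.0467.

$1.05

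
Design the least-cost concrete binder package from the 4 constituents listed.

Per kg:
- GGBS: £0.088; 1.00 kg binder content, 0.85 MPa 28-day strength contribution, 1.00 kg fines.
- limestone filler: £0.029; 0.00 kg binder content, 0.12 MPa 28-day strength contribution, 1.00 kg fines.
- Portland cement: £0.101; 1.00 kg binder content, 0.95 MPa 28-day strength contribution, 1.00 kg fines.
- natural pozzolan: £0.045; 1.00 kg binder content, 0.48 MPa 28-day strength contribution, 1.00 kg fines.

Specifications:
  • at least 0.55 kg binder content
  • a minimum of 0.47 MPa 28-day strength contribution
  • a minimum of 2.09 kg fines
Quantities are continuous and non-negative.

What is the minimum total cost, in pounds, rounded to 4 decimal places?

Treat it as an LP. Let x1 = kg of GGBS, x2 = kg of limestone filler, x3 = kg of Portland cement, x4 = kg of natural pozzolan.
Minimise 0.088x1 + 0.029x2 + 0.101x3 + 0.045x4 with:
  1x1 + 1x3 + 1x4 ≥ 0.55   (binder content)
  0.85x1 + 0.12x2 + 0.95x3 + 0.48x4 ≥ 0.47   (28-day strength contribution)
  1x1 + 1x2 + 1x3 + 1x4 ≥ 2.09   (fines)
  x1, x2, x3, x4 ≥ 0.
The minimum-cost mix takes nothing from GGBS, Portland cement — only limestone filler, natural pozzolan. The 28-day strength contribution and fines requirements are met with equality.
So limestone filler = 1.4811 kg, natural pozzolan = 0.60889 kg.
Total cost: 0.029·1.4811 + 0.045·0.60889 = 0.070352.

£0.0704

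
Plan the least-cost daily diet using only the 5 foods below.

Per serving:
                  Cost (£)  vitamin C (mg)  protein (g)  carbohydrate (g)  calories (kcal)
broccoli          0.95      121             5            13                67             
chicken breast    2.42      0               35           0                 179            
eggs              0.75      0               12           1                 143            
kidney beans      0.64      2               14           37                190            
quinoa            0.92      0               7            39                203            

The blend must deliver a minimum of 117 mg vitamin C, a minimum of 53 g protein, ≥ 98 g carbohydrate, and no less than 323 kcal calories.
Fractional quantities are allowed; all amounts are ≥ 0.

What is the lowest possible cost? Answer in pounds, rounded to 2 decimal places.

£3.08

Treat it as an LP. Let x1 = servings of broccoli, x2 = servings of chicken breast, x3 = servings of eggs, x4 = servings of kidney beans, x5 = servings of quinoa.
min 0.95x1 + 2.42x2 + 0.75x3 + 0.64x4 + 0.92x5 s.t.:
  121x1 + 2x4 ≥ 117   (vitamin C)
  5x1 + 35x2 + 12x3 + 14x4 + 7x5 ≥ 53   (protein)
  13x1 + 1x3 + 37x4 + 39x5 ≥ 98   (carbohydrate)
  67x1 + 179x2 + 143x3 + 190x4 + 203x5 ≥ 323   (calories)
  x1, x2, x3, x4, x5 ≥ 0.
At the optimum only broccoli, kidney beans are positive (chicken breast, eggs, quinoa = 0). The vitamin C and protein requirements are met with equality.
That vertex is x1 = 0.9097, x4 = 3.461.
Hence cost = 0.95·0.9097 + 0.64·3.461 = £3.0793.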